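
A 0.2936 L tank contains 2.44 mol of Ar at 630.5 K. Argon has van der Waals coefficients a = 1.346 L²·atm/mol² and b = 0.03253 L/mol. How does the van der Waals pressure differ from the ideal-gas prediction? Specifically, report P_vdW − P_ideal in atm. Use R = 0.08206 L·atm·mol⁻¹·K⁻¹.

ΔP ≈ 66.35 atm

Ideal: P_ideal = nRT/V = (2.44)(0.08206)(630.5)/0.2936 = 429.982 atm
vdW: P = nRT/(V − nb) − a n²/V² = 126.243/0.214227 − 8.01355/0.0862010 = 589.295 − 92.9635 = 496.332 atm
ΔP = 496.332 − 429.982 = 66.35 atm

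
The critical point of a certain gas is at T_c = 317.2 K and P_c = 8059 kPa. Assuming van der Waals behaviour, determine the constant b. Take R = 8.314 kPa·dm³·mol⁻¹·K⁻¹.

b ≈ 0.04090 dm³/mol

From T_c = 8a/(27Rb) and P_c = a/(27b²): b = R T_c/(8 P_c).
b = (8.314)(317.2)/(8×8059) = 2637.2/64472 = 0.04090 dm³/mol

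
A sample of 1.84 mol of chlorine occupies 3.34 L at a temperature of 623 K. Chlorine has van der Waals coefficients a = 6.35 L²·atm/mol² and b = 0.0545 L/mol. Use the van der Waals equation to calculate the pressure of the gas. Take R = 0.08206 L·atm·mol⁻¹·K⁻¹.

P = nRT/(V − nb) − a n²/V²
nRT/(V − nb) = (1.84)(0.08206)(623)/(3.34 − 1.84×0.0545) = 94.067/3.2397 = 29.036 atm
a n²/V² = (6.35)(1.84)²/(3.34)² = 1.9272 atm
P = 29.036 − 1.9272 = 27.11 atm

P ≈ 27.11 atm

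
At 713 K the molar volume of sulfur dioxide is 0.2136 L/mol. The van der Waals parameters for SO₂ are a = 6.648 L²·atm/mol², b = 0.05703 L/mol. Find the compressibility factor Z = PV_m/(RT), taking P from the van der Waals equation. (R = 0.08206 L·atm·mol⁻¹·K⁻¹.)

P = RT/(V_m − b) − a/V_m² = (0.08206)(713)/(0.2136 − 0.05703) − 6.648/(0.2136)²
  = 58.509/0.15657 − 145.71 = 373.69 − 145.71 = 227.98 atm
Z = PV_m/(RT) = (227.98)(0.2136)/((0.08206)(713)) = 48.697/58.509 = 0.8323

Z ≈ 0.8323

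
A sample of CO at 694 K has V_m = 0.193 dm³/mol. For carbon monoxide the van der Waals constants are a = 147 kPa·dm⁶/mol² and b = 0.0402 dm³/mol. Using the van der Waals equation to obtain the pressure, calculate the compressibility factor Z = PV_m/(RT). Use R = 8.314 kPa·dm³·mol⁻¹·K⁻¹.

P = RT/(V_m − b) − a/V_m² = (8.314)(694)/(0.193 − 0.0402) − 147/(0.193)²
  = 5769.9/0.15280 − 3946.4 = 37761 − 3946.4 = 33815 kPa
Z = PV_m/(RT) = (33815)(0.193)/((8.314)(694)) = 6526.3/5769.9 = 1.131

Z ≈ 1.131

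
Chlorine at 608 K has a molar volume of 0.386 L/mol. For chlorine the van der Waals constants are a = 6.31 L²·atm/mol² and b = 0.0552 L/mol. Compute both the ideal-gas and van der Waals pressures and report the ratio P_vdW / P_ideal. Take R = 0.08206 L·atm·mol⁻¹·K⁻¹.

P_vdW / P_ideal ≈ 0.8392

Ideal: P_ideal = RT/V_m = (0.08206)(608)/0.386 = 129.255 atm
vdW: P = RT/(V_m − b) − a/V_m² = 49.8925/0.330800 − 6.31/0.148996 = 150.824 − 42.3501 = 108.474 atm
Ratio = 108.474/129.255 = 0.8392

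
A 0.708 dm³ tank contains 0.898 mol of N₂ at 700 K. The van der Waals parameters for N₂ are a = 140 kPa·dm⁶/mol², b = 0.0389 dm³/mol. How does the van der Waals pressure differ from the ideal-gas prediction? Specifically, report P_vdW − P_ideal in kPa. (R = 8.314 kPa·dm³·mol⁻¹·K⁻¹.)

ΔP ≈ 157.9 kPa

Ideal: P_ideal = nRT/V = (0.898)(8.314)(700)/0.708 = 7381.61 kPa
vdW: P = nRT/(V − nb) − a n²/V² = 5226.18/0.673068 − 112.897/0.501264 = 7764.71 − 225.225 = 7539.49 kPa
ΔP = 7539.49 − 7381.61 = 157.9 kPa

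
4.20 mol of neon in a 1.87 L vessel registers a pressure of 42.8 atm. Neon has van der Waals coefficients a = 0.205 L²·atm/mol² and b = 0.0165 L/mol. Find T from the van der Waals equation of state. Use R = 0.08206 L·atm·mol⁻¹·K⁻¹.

T = (P + a n²/V²)(V − nb)/(nR)
P + a n²/V² = 42.8 + (0.205)(4.20)²/(1.87)² = 43.834 atm
V − nb = 1.87 − (4.20)(0.0165) = 1.8007 L
T = (43.834)(1.8007)/((4.20)(0.08206)) = 229.0 K

T ≈ 229.0 K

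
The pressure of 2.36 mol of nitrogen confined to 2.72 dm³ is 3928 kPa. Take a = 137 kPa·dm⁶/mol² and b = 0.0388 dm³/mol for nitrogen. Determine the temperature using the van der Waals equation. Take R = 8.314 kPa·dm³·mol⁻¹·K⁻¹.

T = (P + a n²/V²)(V − nb)/(nR)
P + a n²/V² = 3928 + (137)(2.36)²/(2.72)² = 4031.1 kPa
V − nb = 2.72 − (2.36)(0.0388) = 2.6284 dm³
T = (4031.1)(2.6284)/((2.36)(8.314)) = 540.0 K

T ≈ 540.0 K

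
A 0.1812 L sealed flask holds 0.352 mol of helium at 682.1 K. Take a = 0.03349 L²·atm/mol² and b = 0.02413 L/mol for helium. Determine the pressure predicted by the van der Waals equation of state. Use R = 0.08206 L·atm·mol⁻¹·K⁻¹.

P = nRT/(V − nb) − a n²/V²
nRT/(V − nb) = (0.352)(0.08206)(682.1)/(0.1812 − 0.352×0.02413) = 19.703/0.17271 = 114.08 atm
a n²/V² = (0.03349)(0.352)²/(0.1812)² = 0.12638 atm
P = 114.08 − 0.12638 = 114.0 atm

P ≈ 114.0 atm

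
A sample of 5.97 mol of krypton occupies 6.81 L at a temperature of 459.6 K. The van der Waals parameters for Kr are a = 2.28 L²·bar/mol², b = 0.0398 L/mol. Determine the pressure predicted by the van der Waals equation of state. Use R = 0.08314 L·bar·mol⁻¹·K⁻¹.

P = nRT/(V − nb) − a n²/V²
nRT/(V − nb) = (5.97)(0.08314)(459.6)/(6.81 − 5.97×0.0398) = 228.12/6.5724 = 34.709 bar
a n²/V² = (2.28)(5.97)²/(6.81)² = 1.7522 bar
P = 34.709 − 1.7522 = 32.96 bar

P ≈ 32.96 bar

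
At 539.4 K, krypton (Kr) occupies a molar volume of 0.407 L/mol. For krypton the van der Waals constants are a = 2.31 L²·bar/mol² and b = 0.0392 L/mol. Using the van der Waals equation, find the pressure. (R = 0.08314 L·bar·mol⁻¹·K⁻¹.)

P ≈ 108.0 bar

P = RT/(V_m − b) − a/V_m²
RT/(V_m − b) = (0.08314)(539.4)/(0.407 − 0.0392) = 44.846/0.36780 = 121.93 bar
a/V_m² = 2.31/(0.407)² = 13.945 bar
P = 121.93 − 13.945 = 108.0 bar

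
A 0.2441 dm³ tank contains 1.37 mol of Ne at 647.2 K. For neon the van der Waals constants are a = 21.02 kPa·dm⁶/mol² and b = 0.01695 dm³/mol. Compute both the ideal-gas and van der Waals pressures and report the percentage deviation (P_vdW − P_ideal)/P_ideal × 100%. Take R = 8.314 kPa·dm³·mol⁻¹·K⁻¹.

8.32 %

Ideal: P_ideal = nRT/V = (1.37)(8.314)(647.2)/0.2441 = 30199.6 kPa
vdW: P = nRT/(V − nb) − a n²/V² = 7371.72/0.220879 − 39.4524/0.0595848 = 33374.5 − 662.122 = 32712.4 kPa
% deviation = (32712.4 − 30199.6)/30199.6 × 100% = 8.32%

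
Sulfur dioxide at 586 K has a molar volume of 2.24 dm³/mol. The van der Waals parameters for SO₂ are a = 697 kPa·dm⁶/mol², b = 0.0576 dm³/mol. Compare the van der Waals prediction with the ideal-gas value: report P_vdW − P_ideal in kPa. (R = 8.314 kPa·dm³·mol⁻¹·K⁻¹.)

Ideal: P_ideal = RT/V_m = (8.314)(586)/2.24 = 2175.00 kPa
vdW: P = RT/(V_m − b) − a/V_m² = 4872.00/2.18240 − 697/5.01760 = 2232.40 − 138.911 = 2093.49 kPa
ΔP = 2093.49 − 2175.00 = -81.5 kPa

ΔP ≈ -81.5 kPa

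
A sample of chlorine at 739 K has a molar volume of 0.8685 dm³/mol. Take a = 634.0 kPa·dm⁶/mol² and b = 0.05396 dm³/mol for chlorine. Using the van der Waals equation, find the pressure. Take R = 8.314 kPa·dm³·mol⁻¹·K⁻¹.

P ≈ 6702 kPa

P = RT/(V_m − b) − a/V_m²
RT/(V_m − b) = (8.314)(739)/(0.8685 − 0.05396) = 6144.0/0.81454 = 7542.9 kPa
a/V_m² = 634.0/(0.8685)² = 840.52 kPa
P = 7542.9 − 840.52 = 6702 kPa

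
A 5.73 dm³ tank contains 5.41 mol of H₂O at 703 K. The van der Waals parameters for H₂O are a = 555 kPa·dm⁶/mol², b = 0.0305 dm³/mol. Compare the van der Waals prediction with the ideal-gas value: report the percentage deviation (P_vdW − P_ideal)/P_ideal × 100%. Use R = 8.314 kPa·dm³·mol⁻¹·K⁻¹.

-6.00 %

Ideal: P_ideal = nRT/V = (5.41)(8.314)(703)/5.73 = 5518.33 kPa
vdW: P = nRT/(V − nb) − a n²/V² = 31620.1/5.56500 − 16243.8/32.8329 = 5681.96 − 494.742 = 5187.22 kPa
% deviation = (5187.22 − 5518.33)/5518.33 × 100% = -6.00%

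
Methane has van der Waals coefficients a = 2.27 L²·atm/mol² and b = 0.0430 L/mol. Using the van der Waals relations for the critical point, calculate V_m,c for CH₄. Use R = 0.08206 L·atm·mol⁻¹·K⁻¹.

V_m,c ≈ 0.1290 L/mol

For a van der Waals gas, V_m,c = 3b.
V_m,c = 3×0.0430 = 0.1290 L/mol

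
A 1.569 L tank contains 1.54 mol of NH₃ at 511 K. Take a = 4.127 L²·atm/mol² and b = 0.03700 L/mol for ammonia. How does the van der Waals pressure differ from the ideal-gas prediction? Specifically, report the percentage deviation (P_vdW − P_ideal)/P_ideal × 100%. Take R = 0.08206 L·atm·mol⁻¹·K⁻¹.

-5.89 %

Ideal: P_ideal = nRT/V = (1.54)(0.08206)(511)/1.569 = 41.1576 atm
vdW: P = nRT/(V − nb) − a n²/V² = 64.5763/1.51202 − 9.78759/2.46176 = 42.7086 − 3.97585 = 38.7328 atm
% deviation = (38.7328 − 41.1576)/41.1576 × 100% = -5.89%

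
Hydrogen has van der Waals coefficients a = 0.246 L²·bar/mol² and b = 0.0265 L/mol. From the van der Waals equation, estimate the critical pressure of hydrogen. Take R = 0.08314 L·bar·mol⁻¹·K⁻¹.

For a van der Waals gas, P_c = a/(27b²).
P_c = 0.246/(27×(0.0265)²) = 0.246/0.018961 = 12.97 bar

P_c ≈ 12.97 bar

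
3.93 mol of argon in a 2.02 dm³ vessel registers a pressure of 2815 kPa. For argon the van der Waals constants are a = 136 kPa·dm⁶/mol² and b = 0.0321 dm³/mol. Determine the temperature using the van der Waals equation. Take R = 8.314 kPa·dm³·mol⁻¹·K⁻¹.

T = (P + a n²/V²)(V − nb)/(nR)
P + a n²/V² = 2815 + (136)(3.93)²/(2.02)² = 3329.8 kPa
V − nb = 2.02 − (3.93)(0.0321) = 1.8938 dm³
T = (3329.8)(1.8938)/((3.93)(8.314)) = 193.0 K

T ≈ 193.0 K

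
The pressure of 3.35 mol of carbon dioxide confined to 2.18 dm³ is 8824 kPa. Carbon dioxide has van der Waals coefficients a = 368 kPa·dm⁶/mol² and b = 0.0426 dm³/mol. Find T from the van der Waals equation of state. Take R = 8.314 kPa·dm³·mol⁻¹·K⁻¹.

T = (P + a n²/V²)(V − nb)/(nR)
P + a n²/V² = 8824 + (368)(3.35)²/(2.18)² = 9693.0 kPa
V − nb = 2.18 − (3.35)(0.0426) = 2.0373 dm³
T = (9693.0)(2.0373)/((3.35)(8.314)) = 709.0 K

T ≈ 709.0 K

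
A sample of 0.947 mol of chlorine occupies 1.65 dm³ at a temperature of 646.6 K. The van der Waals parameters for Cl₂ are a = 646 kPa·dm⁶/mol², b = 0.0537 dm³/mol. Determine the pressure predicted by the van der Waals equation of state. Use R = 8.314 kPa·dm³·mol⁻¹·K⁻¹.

P = nRT/(V − nb) − a n²/V²
nRT/(V − nb) = (0.947)(8.314)(646.6)/(1.65 − 0.947×0.0537) = 5090.9/1.5991 = 3183.6 kPa
a n²/V² = (646)(0.947)²/(1.65)² = 212.80 kPa
P = 3183.6 − 212.80 = 2971 kPa

P ≈ 2971 kPa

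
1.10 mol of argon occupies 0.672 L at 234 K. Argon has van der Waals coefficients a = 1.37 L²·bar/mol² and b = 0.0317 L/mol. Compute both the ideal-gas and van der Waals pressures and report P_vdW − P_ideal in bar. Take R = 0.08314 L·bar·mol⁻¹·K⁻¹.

Ideal: P_ideal = nRT/V = (1.10)(0.08314)(234)/0.672 = 31.8456 bar
vdW: P = nRT/(V − nb) − a n²/V² = 21.4002/0.637130 − 1.65770/0.451584 = 33.5884 − 3.67086 = 29.9175 bar
ΔP = 29.9175 − 31.8456 = -1.928 bar

ΔP ≈ -1.928 bar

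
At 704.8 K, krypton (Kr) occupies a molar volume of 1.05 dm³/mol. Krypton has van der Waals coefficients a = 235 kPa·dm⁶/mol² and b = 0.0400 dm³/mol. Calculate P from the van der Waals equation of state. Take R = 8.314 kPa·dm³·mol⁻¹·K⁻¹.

P = RT/(V_m − b) − a/V_m²
RT/(V_m − b) = (8.314)(704.8)/(1.05 − 0.0400) = 5859.7/1.0100 = 5801.7 kPa
a/V_m² = 235/(1.05)² = 213.15 kPa
P = 5801.7 − 213.15 = 5589 kPa

P ≈ 5589 kPa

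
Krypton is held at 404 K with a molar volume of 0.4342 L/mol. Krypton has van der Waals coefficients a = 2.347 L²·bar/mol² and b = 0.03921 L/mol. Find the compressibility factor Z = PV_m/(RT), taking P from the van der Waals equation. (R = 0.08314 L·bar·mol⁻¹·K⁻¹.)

P = RT/(V_m − b) − a/V_m² = (0.08314)(404)/(0.4342 − 0.03921) − 2.347/(0.4342)²
  = 33.589/0.39499 − 12.449 = 85.038 − 12.449 = 72.589 bar
Z = PV_m/(RT) = (72.589)(0.4342)/((0.08314)(404)) = 31.518/33.589 = 0.9383

Z ≈ 0.9383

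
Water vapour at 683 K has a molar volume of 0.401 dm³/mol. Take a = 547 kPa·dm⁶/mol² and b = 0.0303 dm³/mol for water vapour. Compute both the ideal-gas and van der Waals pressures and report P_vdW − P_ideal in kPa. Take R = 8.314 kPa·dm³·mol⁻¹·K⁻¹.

ΔP ≈ -2244 kPa

Ideal: P_ideal = RT/V_m = (8.314)(683)/0.401 = 14160.8 kPa
vdW: P = RT/(V_m − b) − a/V_m² = 5678.46/0.370700 − 547/0.160801 = 15318.2 − 3401.72 = 11916.5 kPa
ΔP = 11916.5 − 14160.8 = -2244 kPa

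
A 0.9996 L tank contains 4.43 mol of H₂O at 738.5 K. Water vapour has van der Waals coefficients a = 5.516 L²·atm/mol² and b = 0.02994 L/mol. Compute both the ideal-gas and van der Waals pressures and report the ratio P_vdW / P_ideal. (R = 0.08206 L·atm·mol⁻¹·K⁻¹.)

P_vdW / P_ideal ≈ 0.7496

Ideal: P_ideal = nRT/V = (4.43)(0.08206)(738.5)/0.9996 = 268.571 atm
vdW: P = nRT/(V − nb) − a n²/V² = 268.464/0.866966 − 108.251/0.999200 = 309.659 − 108.338 = 201.321 atm
Ratio = 201.321/268.571 = 0.7496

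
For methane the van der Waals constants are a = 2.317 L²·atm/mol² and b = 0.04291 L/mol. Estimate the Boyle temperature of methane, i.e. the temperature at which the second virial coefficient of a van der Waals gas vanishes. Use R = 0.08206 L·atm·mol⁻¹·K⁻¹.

For a van der Waals gas the second virial coefficient B₂ = b − a/(RT) vanishes at T_B = a/(Rb).
T_B = 2.317/(0.08206×0.04291) = 2.317/0.0035212 = 658.0 K

T_B ≈ 658.0 K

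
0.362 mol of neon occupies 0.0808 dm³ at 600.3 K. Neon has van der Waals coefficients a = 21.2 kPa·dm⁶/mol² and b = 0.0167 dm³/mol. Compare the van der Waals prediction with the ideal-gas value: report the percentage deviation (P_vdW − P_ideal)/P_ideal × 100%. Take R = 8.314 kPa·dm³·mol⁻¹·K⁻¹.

Ideal: P_ideal = nRT/V = (0.362)(8.314)(600.3)/0.0808 = 22360.2 kPa
vdW: P = nRT/(V − nb) − a n²/V² = 1806.70/0.0747546 − 2.77813/0.00652864 = 24168.4 − 425.530 = 23742.9 kPa
% deviation = (23742.9 − 22360.2)/22360.2 × 100% = 6.18%

6.18 %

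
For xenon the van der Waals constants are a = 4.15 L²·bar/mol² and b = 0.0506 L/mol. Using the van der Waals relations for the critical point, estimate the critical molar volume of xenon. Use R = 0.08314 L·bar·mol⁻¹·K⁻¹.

For a van der Waals gas, V_m,c = 3b.
V_m,c = 3×0.0506 = 0.1518 L/mol

V_m,c ≈ 0.1518 L/mol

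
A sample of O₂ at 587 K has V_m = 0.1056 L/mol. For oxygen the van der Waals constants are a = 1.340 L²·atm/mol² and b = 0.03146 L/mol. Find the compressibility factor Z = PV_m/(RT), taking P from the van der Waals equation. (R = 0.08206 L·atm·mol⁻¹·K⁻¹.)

Z ≈ 1.161

P = RT/(V_m − b) − a/V_m² = (0.08206)(587)/(0.1056 − 0.03146) − 1.340/(0.1056)²
  = 48.169/0.074140 − 120.16 = 649.70 − 120.16 = 529.54 atm
Z = PV_m/(RT) = (529.54)(0.1056)/((0.08206)(587)) = 55.919/48.169 = 1.161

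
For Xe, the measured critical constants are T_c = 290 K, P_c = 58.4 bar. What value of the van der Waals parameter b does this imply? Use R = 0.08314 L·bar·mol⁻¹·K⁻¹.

b ≈ 0.05161 L/mol

From T_c = 8a/(27Rb) and P_c = a/(27b²): b = R T_c/(8 P_c).
b = (0.08314)(290)/(8×58.4) = 24.111/467.20 = 0.05161 L/mol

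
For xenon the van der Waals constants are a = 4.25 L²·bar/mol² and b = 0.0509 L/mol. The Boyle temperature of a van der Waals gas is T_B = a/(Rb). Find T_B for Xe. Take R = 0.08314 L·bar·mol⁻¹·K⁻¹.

T_B ≈ 1004 K

For a van der Waals gas the second virial coefficient B₂ = b − a/(RT) vanishes at T_B = a/(Rb).
T_B = 4.25/(0.08314×0.0509) = 4.25/0.0042318 = 1004 K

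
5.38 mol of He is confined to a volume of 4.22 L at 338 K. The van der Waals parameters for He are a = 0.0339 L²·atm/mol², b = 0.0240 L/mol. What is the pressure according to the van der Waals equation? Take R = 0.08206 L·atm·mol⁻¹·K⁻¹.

P ≈ 36.42 atm

P = nRT/(V − nb) − a n²/V²
nRT/(V − nb) = (5.38)(0.08206)(338)/(4.22 − 5.38×0.0240) = 149.22/4.0909 = 36.476 atm
a n²/V² = (0.0339)(5.38)²/(4.22)² = 0.055098 atm
P = 36.476 − 0.055098 = 36.42 atm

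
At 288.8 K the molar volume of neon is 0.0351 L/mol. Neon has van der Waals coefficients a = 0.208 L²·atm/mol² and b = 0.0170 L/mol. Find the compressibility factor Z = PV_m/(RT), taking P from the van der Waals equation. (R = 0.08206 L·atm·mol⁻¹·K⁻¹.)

P = RT/(V_m − b) − a/V_m² = (0.08206)(288.8)/(0.0351 − 0.0170) − 0.208/(0.0351)²
  = 23.699/0.018100 − 168.83 = 1309.3 − 168.83 = 1140.5 atm
Z = PV_m/(RT) = (1140.5)(0.0351)/((0.08206)(288.8)) = 40.032/23.699 = 1.689

Z ≈ 1.689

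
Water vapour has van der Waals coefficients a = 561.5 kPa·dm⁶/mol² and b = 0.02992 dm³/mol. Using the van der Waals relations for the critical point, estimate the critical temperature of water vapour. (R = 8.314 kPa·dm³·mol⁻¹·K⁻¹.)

T_c ≈ 668.8 K

For a van der Waals gas, T_c = 8a/(27Rb).
T_c = 8×561.5/(27×8.314×0.02992) = 4492.0/6.7164 = 668.8 K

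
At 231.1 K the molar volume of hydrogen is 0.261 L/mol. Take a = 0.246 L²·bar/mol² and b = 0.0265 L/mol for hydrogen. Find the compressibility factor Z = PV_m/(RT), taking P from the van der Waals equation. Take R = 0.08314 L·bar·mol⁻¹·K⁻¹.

P = RT/(V_m − b) − a/V_m² = (0.08314)(231.1)/(0.261 − 0.0265) − 0.246/(0.261)²
  = 19.214/0.23450 − 3.6112 = 81.936 − 3.6112 = 78.325 bar
Z = PV_m/(RT) = (78.325)(0.261)/((0.08314)(231.1)) = 20.443/19.214 = 1.064

Z ≈ 1.064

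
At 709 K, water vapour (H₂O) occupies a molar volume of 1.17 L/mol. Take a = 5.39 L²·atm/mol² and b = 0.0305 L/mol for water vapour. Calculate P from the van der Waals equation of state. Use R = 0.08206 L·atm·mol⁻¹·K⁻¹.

P ≈ 47.12 atm

P = RT/(V_m − b) − a/V_m²
RT/(V_m − b) = (0.08206)(709)/(1.17 − 0.0305) = 58.181/1.1395 = 51.058 atm
a/V_m² = 5.39/(1.17)² = 3.9375 atm
P = 51.058 − 3.9375 = 47.12 atm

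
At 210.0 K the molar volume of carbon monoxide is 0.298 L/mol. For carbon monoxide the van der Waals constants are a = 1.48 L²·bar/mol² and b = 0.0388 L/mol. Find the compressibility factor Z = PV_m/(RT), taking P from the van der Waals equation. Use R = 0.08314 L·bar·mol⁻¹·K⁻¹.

P = RT/(V_m − b) − a/V_m² = (0.08314)(210.0)/(0.298 − 0.0388) − 1.48/(0.298)²
  = 17.459/0.25920 − 16.666 = 67.357 − 16.666 = 50.691 bar
Z = PV_m/(RT) = (50.691)(0.298)/((0.08314)(210.0)) = 15.106/17.459 = 0.8652

Z ≈ 0.8652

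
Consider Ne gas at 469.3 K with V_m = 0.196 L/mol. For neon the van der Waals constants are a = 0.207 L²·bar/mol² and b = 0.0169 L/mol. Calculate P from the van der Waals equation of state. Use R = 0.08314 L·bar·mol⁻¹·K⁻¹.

P ≈ 212.5 bar

P = RT/(V_m − b) − a/V_m²
RT/(V_m − b) = (0.08314)(469.3)/(0.196 − 0.0169) = 39.018/0.17910 = 217.86 bar
a/V_m² = 0.207/(0.196)² = 5.3884 bar
P = 217.86 − 5.3884 = 212.5 bar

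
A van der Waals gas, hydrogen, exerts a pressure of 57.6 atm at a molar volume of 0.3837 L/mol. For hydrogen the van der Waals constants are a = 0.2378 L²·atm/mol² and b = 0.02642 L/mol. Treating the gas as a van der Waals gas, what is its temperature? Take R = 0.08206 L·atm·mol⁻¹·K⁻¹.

T ≈ 257.8 K

T = (P + a/V_m²)(V_m − b)/R
P + a/V_m² = 57.6 + 0.2378/(0.3837)² = 59.215 atm
V_m − b = 0.3837 − 0.02642 = 0.35728 L/mol
T = (59.215)(0.35728)/0.08206 = 257.8 K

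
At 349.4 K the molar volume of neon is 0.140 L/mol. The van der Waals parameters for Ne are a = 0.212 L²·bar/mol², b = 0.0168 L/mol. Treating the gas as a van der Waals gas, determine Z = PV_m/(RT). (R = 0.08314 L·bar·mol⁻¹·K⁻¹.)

P = RT/(V_m − b) − a/V_m² = (0.08314)(349.4)/(0.140 − 0.0168) − 0.212/(0.140)²
  = 29.049/0.12320 − 10.816 = 235.79 − 10.816 = 224.97 bar
Z = PV_m/(RT) = (224.97)(0.140)/((0.08314)(349.4)) = 31.496/29.049 = 1.084

Z ≈ 1.084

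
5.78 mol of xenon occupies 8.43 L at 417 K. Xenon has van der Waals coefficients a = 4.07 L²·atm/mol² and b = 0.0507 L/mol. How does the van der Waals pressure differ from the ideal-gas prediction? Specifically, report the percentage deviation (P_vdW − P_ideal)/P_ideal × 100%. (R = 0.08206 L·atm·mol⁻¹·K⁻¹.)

Ideal: P_ideal = nRT/V = (5.78)(0.08206)(417)/8.43 = 23.4622 atm
vdW: P = nRT/(V − nb) − a n²/V² = 197.786/8.13695 − 135.972/71.0649 = 24.3071 − 1.91335 = 22.3938 atm
% deviation = (22.3938 − 23.4622)/23.4622 × 100% = -4.55%

-4.55 %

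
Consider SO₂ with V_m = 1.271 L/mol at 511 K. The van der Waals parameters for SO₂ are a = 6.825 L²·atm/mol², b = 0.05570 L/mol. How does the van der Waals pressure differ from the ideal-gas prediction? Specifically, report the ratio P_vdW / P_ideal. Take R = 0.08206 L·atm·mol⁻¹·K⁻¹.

P_vdW / P_ideal ≈ 0.9178

Ideal: P_ideal = RT/V_m = (0.08206)(511)/1.271 = 32.9919 atm
vdW: P = RT/(V_m − b) − a/V_m² = 41.9327/1.21530 − 6.825/1.61544 = 34.5040 − 4.22486 = 30.2791 atm
Ratio = 30.2791/32.9919 = 0.9178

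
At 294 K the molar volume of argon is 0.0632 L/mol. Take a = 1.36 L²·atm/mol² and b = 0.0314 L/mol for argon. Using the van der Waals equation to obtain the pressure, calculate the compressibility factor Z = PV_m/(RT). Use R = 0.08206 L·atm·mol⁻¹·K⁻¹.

P = RT/(V_m − b) − a/V_m² = (0.08206)(294)/(0.0632 − 0.0314) − 1.36/(0.0632)²
  = 24.126/0.031800 − 340.49 = 758.68 − 340.49 = 418.19 atm
Z = PV_m/(RT) = (418.19)(0.0632)/((0.08206)(294)) = 26.430/24.126 = 1.095

Z ≈ 1.095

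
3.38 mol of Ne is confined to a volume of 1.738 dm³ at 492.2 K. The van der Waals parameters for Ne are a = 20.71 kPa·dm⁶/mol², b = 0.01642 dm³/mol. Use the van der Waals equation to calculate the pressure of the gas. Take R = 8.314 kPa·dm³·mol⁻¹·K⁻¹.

P = nRT/(V − nb) − a n²/V²
nRT/(V − nb) = (3.38)(8.314)(492.2)/(1.738 − 3.38×0.01642) = 13831/1.6825 = 8220.5 kPa
a n²/V² = (20.71)(3.38)²/(1.738)² = 78.327 kPa
P = 8220.5 − 78.327 = 8142 kPa

P ≈ 8142 kPa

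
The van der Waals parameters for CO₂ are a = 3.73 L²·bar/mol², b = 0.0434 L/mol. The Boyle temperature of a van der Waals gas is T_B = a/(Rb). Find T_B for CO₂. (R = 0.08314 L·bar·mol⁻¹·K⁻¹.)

T_B ≈ 1034 K

For a van der Waals gas the second virial coefficient B₂ = b − a/(RT) vanishes at T_B = a/(Rb).
T_B = 3.73/(0.08314×0.0434) = 3.73/0.0036083 = 1034 K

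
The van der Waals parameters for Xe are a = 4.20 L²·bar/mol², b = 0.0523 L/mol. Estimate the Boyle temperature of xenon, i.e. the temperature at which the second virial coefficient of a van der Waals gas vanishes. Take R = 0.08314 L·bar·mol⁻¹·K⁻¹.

For a van der Waals gas the second virial coefficient B₂ = b − a/(RT) vanishes at T_B = a/(Rb).
T_B = 4.20/(0.08314×0.0523) = 4.20/0.0043482 = 965.9 K

T_B ≈ 965.9 K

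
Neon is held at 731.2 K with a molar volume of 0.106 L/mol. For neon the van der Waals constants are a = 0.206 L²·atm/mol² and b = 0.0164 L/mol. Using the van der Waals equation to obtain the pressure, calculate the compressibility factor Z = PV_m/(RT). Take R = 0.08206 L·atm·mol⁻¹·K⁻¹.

Z ≈ 1.151

P = RT/(V_m − b) − a/V_m² = (0.08206)(731.2)/(0.106 − 0.0164) − 0.206/(0.106)²
  = 60.002/0.089600 − 18.334 = 669.67 − 18.334 = 651.34 atm
Z = PV_m/(RT) = (651.34)(0.106)/((0.08206)(731.2)) = 69.042/60.002 = 1.151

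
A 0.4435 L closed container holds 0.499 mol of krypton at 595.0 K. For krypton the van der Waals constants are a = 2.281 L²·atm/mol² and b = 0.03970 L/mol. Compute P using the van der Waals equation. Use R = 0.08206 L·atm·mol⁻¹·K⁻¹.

P ≈ 54.62 atm

P = nRT/(V − nb) − a n²/V²
nRT/(V − nb) = (0.499)(0.08206)(595.0)/(0.4435 − 0.499×0.03970) = 24.364/0.42369 = 57.504 atm
a n²/V² = (2.281)(0.499)²/(0.4435)² = 2.8876 atm
P = 57.504 − 2.8876 = 54.62 atm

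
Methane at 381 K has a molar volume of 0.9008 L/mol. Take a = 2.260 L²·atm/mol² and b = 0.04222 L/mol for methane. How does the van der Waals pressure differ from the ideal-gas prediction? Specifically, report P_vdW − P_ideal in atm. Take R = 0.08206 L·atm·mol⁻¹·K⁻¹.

ΔP ≈ -1.078 atm

Ideal: P_ideal = RT/V_m = (0.08206)(381)/0.9008 = 34.7079 atm
vdW: P = RT/(V_m − b) − a/V_m² = 31.2649/0.858580 − 2.260/0.811441 = 36.4147 − 2.78517 = 33.6295 atm
ΔP = 33.6295 − 34.7079 = -1.078 atm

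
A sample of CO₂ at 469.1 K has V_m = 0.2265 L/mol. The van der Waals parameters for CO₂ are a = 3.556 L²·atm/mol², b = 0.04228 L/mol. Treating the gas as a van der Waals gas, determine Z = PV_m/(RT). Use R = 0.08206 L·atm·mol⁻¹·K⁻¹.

P = RT/(V_m − b) − a/V_m² = (0.08206)(469.1)/(0.2265 − 0.04228) − 3.556/(0.2265)²
  = 38.494/0.18422 − 69.315 = 208.96 − 69.315 = 139.65 atm
Z = PV_m/(RT) = (139.65)(0.2265)/((0.08206)(469.1)) = 31.631/38.494 = 0.8217

Z ≈ 0.8217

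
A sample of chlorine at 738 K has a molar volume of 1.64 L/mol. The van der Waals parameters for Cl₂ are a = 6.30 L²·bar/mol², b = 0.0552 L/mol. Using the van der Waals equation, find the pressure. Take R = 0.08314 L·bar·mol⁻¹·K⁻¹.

P ≈ 36.37 bar

P = RT/(V_m − b) − a/V_m²
RT/(V_m − b) = (0.08314)(738)/(1.64 − 0.0552) = 61.357/1.5848 = 38.716 bar
a/V_m² = 6.30/(1.64)² = 2.3424 bar
P = 38.716 − 2.3424 = 36.37 bar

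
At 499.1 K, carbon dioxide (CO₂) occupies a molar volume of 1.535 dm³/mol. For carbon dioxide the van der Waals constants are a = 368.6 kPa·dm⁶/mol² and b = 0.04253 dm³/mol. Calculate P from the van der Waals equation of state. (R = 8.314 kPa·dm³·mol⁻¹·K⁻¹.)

P = RT/(V_m − b) − a/V_m²
RT/(V_m − b) = (8.314)(499.1)/(1.535 − 0.04253) = 4149.5/1.4925 = 2780.2 kPa
a/V_m² = 368.6/(1.535)² = 156.44 kPa
P = 2780.2 − 156.44 = 2624 kPa

P ≈ 2624 kPa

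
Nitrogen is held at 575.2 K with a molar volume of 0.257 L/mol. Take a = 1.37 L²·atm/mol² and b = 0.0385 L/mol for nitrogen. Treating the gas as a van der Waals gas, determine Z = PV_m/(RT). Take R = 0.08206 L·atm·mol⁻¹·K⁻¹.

P = RT/(V_m − b) − a/V_m² = (0.08206)(575.2)/(0.257 − 0.0385) − 1.37/(0.257)²
  = 47.201/0.21850 − 20.742 = 216.02 − 20.742 = 195.28 atm
Z = PV_m/(RT) = (195.28)(0.257)/((0.08206)(575.2)) = 50.187/47.201 = 1.063

Z ≈ 1.063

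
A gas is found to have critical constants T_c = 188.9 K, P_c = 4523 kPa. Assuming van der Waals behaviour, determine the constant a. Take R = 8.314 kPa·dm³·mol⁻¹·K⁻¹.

a ≈ 230.1 kPa·dm⁶/mol²

From T_c = 8a/(27Rb) and P_c = a/(27b²): a = 27 R² T_c²/(64 P_c).
a = 27×(8.314)²×(188.9)²/(64×4523) = 66595935/289472 = 230.1 kPa·dm⁶/mol²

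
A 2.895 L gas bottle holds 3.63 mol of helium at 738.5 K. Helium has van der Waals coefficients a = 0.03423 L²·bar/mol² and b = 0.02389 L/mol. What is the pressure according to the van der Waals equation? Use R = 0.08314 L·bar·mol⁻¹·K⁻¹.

P ≈ 79.31 bar

P = nRT/(V − nb) − a n²/V²
nRT/(V − nb) = (3.63)(0.08314)(738.5)/(2.895 − 3.63×0.02389) = 222.88/2.8083 = 79.365 bar
a n²/V² = (0.03423)(3.63)²/(2.895)² = 0.053817 bar
P = 79.365 − 0.053817 = 79.31 bar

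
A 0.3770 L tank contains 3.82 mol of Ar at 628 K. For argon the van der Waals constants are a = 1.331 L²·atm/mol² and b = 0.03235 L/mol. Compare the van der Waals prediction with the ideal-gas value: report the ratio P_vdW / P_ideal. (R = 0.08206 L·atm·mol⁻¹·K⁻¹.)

P_vdW / P_ideal ≈ 1.226

Ideal: P_ideal = nRT/V = (3.82)(0.08206)(628)/0.3770 = 522.172 atm
vdW: P = nRT/(V − nb) − a n²/V² = 196.859/0.253423 − 19.4225/0.142129 = 776.800 − 136.654 = 640.146 atm
Ratio = 640.146/522.172 = 1.226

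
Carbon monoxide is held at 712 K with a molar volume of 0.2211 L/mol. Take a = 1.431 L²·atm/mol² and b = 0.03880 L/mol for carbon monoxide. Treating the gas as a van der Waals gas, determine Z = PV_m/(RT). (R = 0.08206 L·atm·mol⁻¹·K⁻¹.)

P = RT/(V_m − b) − a/V_m² = (0.08206)(712)/(0.2211 − 0.03880) − 1.431/(0.2211)²
  = 58.427/0.18230 − 29.273 = 320.50 − 29.273 = 291.23 atm
Z = PV_m/(RT) = (291.23)(0.2211)/((0.08206)(712)) = 64.391/58.427 = 1.102

Z ≈ 1.102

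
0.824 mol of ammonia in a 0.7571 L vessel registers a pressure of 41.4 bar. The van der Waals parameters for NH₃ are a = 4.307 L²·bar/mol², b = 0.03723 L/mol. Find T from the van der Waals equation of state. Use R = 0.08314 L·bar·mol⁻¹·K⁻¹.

T = (P + a n²/V²)(V − nb)/(nR)
P + a n²/V² = 41.4 + (4.307)(0.824)²/(0.7571)² = 46.502 bar
V − nb = 0.7571 − (0.824)(0.03723) = 0.72642 L
T = (46.502)(0.72642)/((0.824)(0.08314)) = 493.1 K

T ≈ 493.1 K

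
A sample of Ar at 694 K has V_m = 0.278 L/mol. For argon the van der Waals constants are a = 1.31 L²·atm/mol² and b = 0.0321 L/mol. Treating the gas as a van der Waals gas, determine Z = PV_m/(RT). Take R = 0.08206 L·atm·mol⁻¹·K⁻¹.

Z ≈ 1.048

P = RT/(V_m − b) − a/V_m² = (0.08206)(694)/(0.278 − 0.0321) − 1.31/(0.278)²
  = 56.950/0.24590 − 16.950 = 231.60 − 16.950 = 214.65 atm
Z = PV_m/(RT) = (214.65)(0.278)/((0.08206)(694)) = 59.673/56.950 = 1.048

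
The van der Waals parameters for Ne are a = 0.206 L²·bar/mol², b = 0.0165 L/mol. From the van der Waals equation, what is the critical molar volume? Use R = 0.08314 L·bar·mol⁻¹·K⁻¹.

For a van der Waals gas, V_m,c = 3b.
V_m,c = 3×0.0165 = 0.04950 L/mol

V_m,c ≈ 0.04950 L/mol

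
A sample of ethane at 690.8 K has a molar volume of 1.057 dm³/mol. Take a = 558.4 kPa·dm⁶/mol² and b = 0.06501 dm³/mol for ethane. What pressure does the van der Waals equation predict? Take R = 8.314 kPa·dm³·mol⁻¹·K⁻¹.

P = RT/(V_m − b) − a/V_m²
RT/(V_m − b) = (8.314)(690.8)/(1.057 − 0.06501) = 5743.3/0.99199 = 5789.7 kPa
a/V_m² = 558.4/(1.057)² = 499.80 kPa
P = 5789.7 − 499.80 = 5290 kPa

P ≈ 5290 kPa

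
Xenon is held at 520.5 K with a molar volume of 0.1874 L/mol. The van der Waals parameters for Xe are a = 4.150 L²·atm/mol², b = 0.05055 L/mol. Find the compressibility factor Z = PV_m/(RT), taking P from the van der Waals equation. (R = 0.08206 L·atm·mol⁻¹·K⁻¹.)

P = RT/(V_m − b) − a/V_m² = (0.08206)(520.5)/(0.1874 − 0.05055) − 4.150/(0.1874)²
  = 42.712/0.13685 − 118.17 = 312.11 − 118.17 = 193.94 atm
Z = PV_m/(RT) = (193.94)(0.1874)/((0.08206)(520.5)) = 36.344/42.712 = 0.8509

Z ≈ 0.8509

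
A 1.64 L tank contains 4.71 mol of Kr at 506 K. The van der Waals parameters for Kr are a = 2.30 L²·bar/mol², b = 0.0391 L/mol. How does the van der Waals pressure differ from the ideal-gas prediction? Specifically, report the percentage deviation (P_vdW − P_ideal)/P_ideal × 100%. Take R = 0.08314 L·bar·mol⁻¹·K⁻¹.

Ideal: P_ideal = nRT/V = (4.71)(0.08314)(506)/1.64 = 120.820 bar
vdW: P = nRT/(V − nb) − a n²/V² = 198.144/1.45584 − 51.0234/2.68960 = 136.103 − 18.9706 = 117.132 bar
% deviation = (117.132 − 120.820)/120.820 × 100% = -3.05%

-3.05 %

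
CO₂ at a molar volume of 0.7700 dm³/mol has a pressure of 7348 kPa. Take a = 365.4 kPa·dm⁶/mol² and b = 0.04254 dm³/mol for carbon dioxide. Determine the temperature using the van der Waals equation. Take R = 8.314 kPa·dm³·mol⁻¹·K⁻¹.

T ≈ 696.9 K

T = (P + a/V_m²)(V_m − b)/R
P + a/V_m² = 7348 + 365.4/(0.7700)² = 7964.3 kPa
V_m − b = 0.7700 − 0.04254 = 0.72746 dm³/mol
T = (7964.3)(0.72746)/8.314 = 696.9 K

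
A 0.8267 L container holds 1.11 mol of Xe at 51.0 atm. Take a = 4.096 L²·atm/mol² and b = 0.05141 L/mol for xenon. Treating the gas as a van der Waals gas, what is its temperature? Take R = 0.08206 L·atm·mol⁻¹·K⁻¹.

T = (P + a n²/V²)(V − nb)/(nR)
P + a n²/V² = 51.0 + (4.096)(1.11)²/(0.8267)² = 58.384 atm
V − nb = 0.8267 − (1.11)(0.05141) = 0.76963 L
T = (58.384)(0.76963)/((1.11)(0.08206)) = 493.3 K

T ≈ 493.3 K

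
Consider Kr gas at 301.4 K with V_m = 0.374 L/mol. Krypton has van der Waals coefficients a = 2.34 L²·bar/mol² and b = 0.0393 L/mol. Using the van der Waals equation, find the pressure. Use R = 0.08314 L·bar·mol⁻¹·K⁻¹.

P ≈ 58.14 bar

P = RT/(V_m − b) − a/V_m²
RT/(V_m − b) = (0.08314)(301.4)/(0.374 − 0.0393) = 25.058/0.33470 = 74.867 bar
a/V_m² = 2.34/(0.374)² = 16.729 bar
P = 74.867 − 16.729 = 58.14 bar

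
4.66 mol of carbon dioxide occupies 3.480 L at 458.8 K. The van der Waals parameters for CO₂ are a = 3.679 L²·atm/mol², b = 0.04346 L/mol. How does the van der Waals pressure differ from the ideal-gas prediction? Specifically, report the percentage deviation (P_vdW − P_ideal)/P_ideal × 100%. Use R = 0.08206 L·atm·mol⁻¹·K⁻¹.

-6.91 %

Ideal: P_ideal = nRT/V = (4.66)(0.08206)(458.8)/3.480 = 50.4152 atm
vdW: P = nRT/(V − nb) − a n²/V² = 175.445/3.27748 − 79.8917/12.1104 = 53.5305 − 6.59695 = 46.9336 atm
% deviation = (46.9336 − 50.4152)/50.4152 × 100% = -6.91%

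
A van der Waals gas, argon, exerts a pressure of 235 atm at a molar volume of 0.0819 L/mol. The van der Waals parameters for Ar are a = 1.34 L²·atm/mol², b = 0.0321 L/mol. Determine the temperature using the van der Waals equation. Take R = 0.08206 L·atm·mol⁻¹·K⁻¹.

T ≈ 263.9 K

T = (P + a/V_m²)(V_m − b)/R
P + a/V_m² = 235 + 1.34/(0.0819)² = 434.77 atm
V_m − b = 0.0819 − 0.0321 = 0.049800 L/mol
T = (434.77)(0.049800)/0.08206 = 263.9 K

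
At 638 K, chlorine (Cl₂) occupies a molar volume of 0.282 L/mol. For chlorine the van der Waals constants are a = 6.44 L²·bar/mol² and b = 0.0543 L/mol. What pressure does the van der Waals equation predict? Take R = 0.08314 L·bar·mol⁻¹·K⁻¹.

P ≈ 152.0 bar

P = RT/(V_m − b) − a/V_m²
RT/(V_m − b) = (0.08314)(638)/(0.282 − 0.0543) = 53.043/0.22770 = 232.95 bar
a/V_m² = 6.44/(0.282)² = 80.982 bar
P = 232.95 − 80.982 = 152.0 bar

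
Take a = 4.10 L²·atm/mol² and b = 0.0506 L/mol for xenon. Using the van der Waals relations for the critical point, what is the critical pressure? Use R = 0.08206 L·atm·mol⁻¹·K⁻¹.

P_c ≈ 59.31 atm

For a van der Waals gas, P_c = a/(27b²).
P_c = 4.10/(27×(0.0506)²) = 4.10/0.069130 = 59.31 atm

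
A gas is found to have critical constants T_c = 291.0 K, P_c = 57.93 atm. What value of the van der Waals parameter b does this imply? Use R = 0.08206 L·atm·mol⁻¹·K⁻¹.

From T_c = 8a/(27Rb) and P_c = a/(27b²): b = R T_c/(8 P_c).
b = (0.08206)(291.0)/(8×57.93) = 23.879/463.44 = 0.05153 L/mol

b ≈ 0.05153 L/mol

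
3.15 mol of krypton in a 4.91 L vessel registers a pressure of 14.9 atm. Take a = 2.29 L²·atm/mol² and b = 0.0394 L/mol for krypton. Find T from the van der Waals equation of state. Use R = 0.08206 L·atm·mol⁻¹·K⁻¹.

T = (P + a n²/V²)(V − nb)/(nR)
P + a n²/V² = 14.9 + (2.29)(3.15)²/(4.91)² = 15.843 atm
V − nb = 4.91 − (3.15)(0.0394) = 4.7859 L
T = (15.843)(4.7859)/((3.15)(0.08206)) = 293.3 K

T ≈ 293.3 K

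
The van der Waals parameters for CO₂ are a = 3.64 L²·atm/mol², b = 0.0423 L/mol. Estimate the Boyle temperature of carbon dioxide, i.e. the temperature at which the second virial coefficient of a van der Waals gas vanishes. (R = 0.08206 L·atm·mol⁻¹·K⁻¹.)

For a van der Waals gas the second virial coefficient B₂ = b − a/(RT) vanishes at T_B = a/(Rb).
T_B = 3.64/(0.08206×0.0423) = 3.64/0.0034711 = 1049 K

T_B ≈ 1049 K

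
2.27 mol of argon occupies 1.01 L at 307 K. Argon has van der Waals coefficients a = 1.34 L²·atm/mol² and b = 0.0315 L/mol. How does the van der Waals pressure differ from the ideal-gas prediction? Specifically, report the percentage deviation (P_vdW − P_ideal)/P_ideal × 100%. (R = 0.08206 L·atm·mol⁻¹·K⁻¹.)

Ideal: P_ideal = nRT/V = (2.27)(0.08206)(307)/1.01 = 56.6206 atm
vdW: P = nRT/(V − nb) − a n²/V² = 57.1868/0.938495 − 6.90489/1.02010 = 60.9346 − 6.76884 = 54.1658 atm
% deviation = (54.1658 − 56.6206)/56.6206 × 100% = -4.34%

-4.34 %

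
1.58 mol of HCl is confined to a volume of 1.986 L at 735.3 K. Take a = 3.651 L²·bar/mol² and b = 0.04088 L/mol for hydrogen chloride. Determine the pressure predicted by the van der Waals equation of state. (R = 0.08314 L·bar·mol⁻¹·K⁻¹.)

P = nRT/(V − nb) − a n²/V²
nRT/(V − nb) = (1.58)(0.08314)(735.3)/(1.986 − 1.58×0.04088) = 96.590/1.9214 = 50.271 bar
a n²/V² = (3.651)(1.58)²/(1.986)² = 2.3108 bar
P = 50.271 − 2.3108 = 47.96 bar

P ≈ 47.96 bar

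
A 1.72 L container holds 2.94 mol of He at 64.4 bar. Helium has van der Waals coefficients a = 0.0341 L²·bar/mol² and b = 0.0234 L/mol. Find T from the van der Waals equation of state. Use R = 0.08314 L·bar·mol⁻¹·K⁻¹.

T ≈ 435.7 K

T = (P + a n²/V²)(V − nb)/(nR)
P + a n²/V² = 64.4 + (0.0341)(2.94)²/(1.72)² = 64.500 bar
V − nb = 1.72 − (2.94)(0.0234) = 1.6512 L
T = (64.500)(1.6512)/((2.94)(0.08314)) = 435.7 K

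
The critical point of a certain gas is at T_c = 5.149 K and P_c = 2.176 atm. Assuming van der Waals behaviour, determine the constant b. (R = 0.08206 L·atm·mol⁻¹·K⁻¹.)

b ≈ 0.02427 L/mol

From T_c = 8a/(27Rb) and P_c = a/(27b²): b = R T_c/(8 P_c).
b = (0.08206)(5.149)/(8×2.176) = 0.42253/17.408 = 0.02427 L/mol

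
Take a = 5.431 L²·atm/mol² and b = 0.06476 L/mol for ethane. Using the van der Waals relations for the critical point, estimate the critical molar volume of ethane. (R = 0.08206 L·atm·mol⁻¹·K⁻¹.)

For a van der Waals gas, V_m,c = 3b.
V_m,c = 3×0.06476 = 0.1943 L/mol

V_m,c ≈ 0.1943 L/mol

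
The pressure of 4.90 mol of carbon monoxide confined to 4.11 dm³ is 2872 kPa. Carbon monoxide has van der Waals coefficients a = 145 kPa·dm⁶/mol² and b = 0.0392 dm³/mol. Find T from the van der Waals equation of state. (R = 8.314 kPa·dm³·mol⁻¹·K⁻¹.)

T ≈ 296.0 K

T = (P + a n²/V²)(V − nb)/(nR)
P + a n²/V² = 2872 + (145)(4.90)²/(4.11)² = 3078.1 kPa
V − nb = 4.11 − (4.90)(0.0392) = 3.9179 dm³
T = (3078.1)(3.9179)/((4.90)(8.314)) = 296.0 K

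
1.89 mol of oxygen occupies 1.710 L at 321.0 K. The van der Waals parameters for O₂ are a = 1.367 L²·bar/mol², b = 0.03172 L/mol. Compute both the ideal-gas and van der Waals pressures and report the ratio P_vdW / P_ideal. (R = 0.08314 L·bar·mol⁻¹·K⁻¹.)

P_vdW / P_ideal ≈ 0.9797

Ideal: P_ideal = nRT/V = (1.89)(0.08314)(321.0)/1.710 = 29.4972 bar
vdW: P = nRT/(V − nb) − a n²/V² = 50.4402/1.65005 − 4.88306/2.92410 = 30.5689 − 1.66994 = 28.8990 bar
Ratio = 28.8990/29.4972 = 0.9797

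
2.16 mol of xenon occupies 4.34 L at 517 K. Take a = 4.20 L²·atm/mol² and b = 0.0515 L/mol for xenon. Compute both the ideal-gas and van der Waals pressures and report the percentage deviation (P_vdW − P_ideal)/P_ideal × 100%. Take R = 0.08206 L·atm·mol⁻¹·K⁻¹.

Ideal: P_ideal = nRT/V = (2.16)(0.08206)(517)/4.34 = 21.1148 atm
vdW: P = nRT/(V − nb) − a n²/V² = 91.6380/4.22876 − 19.5955/18.8356 = 21.6702 − 1.04034 = 20.6299 atm
% deviation = (20.6299 − 21.1148)/21.1148 × 100% = -2.30%

-2.30 %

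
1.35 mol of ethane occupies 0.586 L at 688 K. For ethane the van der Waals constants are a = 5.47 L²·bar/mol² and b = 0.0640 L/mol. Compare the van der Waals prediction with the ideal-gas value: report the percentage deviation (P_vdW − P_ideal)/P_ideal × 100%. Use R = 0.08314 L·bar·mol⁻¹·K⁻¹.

-4.74 %

Ideal: P_ideal = nRT/V = (1.35)(0.08314)(688)/0.586 = 131.775 bar
vdW: P = nRT/(V − nb) − a n²/V² = 77.2204/0.499600 − 9.96908/0.343396 = 154.564 − 29.0309 = 125.533 bar
% deviation = (125.533 − 131.775)/131.775 × 100% = -4.74%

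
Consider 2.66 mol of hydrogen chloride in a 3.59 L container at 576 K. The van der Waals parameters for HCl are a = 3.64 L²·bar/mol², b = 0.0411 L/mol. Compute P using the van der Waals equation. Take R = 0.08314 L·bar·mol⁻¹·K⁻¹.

P ≈ 34.60 bar

P = nRT/(V − nb) − a n²/V²
nRT/(V − nb) = (2.66)(0.08314)(576)/(3.59 − 2.66×0.0411) = 127.38/3.4807 = 36.596 bar
a n²/V² = (3.64)(2.66)²/(3.59)² = 1.9984 bar
P = 36.596 − 1.9984 = 34.60 bar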